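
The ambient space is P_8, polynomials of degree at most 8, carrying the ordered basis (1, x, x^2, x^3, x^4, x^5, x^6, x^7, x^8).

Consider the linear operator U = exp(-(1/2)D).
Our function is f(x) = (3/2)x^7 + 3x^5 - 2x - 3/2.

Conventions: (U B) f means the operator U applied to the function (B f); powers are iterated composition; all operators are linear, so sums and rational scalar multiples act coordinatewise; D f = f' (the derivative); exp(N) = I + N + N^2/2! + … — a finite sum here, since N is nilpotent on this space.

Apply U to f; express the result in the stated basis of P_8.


the result is g(x) = (3/2)x^7 - (21/4)x^6 + (87/8)x^5 - (225/16)x^4 + (345/32)x^3 - (303/64)x^2 - (115/128)x - 155/256

order-1 term: -(21/4)x^6 - (15/2)x^4 + 1
order-2 term: (63/8)x^5 + (15/2)x^3
order-3 term: -(105/16)x^4 - (15/4)x^2
order-4 term: (105/32)x^3 + (15/16)x
order-5 term: -(63/64)x^2 - 3/32
order-6 term: (21/128)x
order-7 term: -3/256
the series for exp(-(1/2)D) f terminates at order 7
exp(-(1/2)D) f = (3/2)x^7 - (21/4)x^6 + (87/8)x^5 - (225/16)x^4 + (345/32)x^3 - (303/64)x^2 - (115/128)x - 155/256


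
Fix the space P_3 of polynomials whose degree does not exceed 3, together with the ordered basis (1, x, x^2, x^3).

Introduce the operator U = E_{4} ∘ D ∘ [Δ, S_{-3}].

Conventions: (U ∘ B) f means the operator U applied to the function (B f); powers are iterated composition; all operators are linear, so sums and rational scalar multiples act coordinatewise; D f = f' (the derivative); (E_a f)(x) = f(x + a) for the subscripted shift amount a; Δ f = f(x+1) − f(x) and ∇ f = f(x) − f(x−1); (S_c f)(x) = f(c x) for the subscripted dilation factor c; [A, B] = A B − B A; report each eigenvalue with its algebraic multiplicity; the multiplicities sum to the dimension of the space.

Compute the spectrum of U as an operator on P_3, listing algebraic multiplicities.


λ = 0 (multiplicity 4)

image of 1: 0
image of x: 0
image of x^2: 24
image of x^3: -216x - 936
the matrix is upper triangular; its diagonal is (0, 0, 0, 0)
for a triangular matrix the eigenvalues are the diagonal entries, with algebraic multiplicity their repetition count


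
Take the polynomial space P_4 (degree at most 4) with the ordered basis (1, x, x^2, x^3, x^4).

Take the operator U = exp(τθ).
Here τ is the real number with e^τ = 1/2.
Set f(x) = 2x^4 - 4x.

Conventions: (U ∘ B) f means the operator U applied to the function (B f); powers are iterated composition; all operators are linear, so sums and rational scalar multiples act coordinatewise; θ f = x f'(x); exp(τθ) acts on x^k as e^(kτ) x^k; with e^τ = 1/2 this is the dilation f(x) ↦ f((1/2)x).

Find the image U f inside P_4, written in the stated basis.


exp(τθ) x^k = e^(kτ) x^k; with e^τ = 1/2 this sends x^k to (1/2)^k x^k
x ↦ 1/2 x
x^4 ↦ 1/16 x^4
applying this coordinatewise to f: exp(τθ) f = (1/8)x^4 - 2x

g(x) = (1/8)x^4 - 2x


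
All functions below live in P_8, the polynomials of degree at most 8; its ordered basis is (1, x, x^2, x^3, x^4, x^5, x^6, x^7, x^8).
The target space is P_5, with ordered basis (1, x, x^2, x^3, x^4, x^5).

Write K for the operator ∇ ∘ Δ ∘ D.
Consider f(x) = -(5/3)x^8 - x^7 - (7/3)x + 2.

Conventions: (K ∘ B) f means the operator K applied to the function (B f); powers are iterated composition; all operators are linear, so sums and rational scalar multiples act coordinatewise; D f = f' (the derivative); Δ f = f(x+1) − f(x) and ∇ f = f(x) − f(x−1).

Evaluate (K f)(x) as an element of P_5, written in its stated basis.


the result is g(x) = -560x^5 - 210x^4 - (2800/3)x^3 - 210x^2 - (560/3)x - 14

D f = -(40/3)x^7 - 7x^6 - 7/3
Δ D f = -(280/3)x^6 - 322x^5 - (1715/3)x^4 - (1820/3)x^3 - 385x^2 - (406/3)x - 61/3
∇ Δ D f = -560x^5 - 210x^4 - (2800/3)x^3 - 210x^2 - (560/3)x - 14


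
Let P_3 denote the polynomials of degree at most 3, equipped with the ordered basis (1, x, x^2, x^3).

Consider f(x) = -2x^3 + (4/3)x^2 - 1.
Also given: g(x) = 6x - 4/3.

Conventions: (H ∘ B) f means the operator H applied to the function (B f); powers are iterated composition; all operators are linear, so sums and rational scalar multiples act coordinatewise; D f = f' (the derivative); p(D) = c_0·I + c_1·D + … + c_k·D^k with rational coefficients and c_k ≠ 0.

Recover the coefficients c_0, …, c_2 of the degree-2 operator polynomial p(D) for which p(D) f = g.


D^0 f = -2x^3 + (4/3)x^2 - 1
D^1 f = -6x^2 + (8/3)x
D^2 f = -12x + 8/3
matching coefficients of g against c_0 f + c_1 Df + … from the top degree down determines the c_i
solution: c_0 = 0, c_1 = 0, c_2 = -1/2

p(D) = -(1/2)·D^2, i.e. c_0 = 0, c_1 = 0, c_2 = -1/2


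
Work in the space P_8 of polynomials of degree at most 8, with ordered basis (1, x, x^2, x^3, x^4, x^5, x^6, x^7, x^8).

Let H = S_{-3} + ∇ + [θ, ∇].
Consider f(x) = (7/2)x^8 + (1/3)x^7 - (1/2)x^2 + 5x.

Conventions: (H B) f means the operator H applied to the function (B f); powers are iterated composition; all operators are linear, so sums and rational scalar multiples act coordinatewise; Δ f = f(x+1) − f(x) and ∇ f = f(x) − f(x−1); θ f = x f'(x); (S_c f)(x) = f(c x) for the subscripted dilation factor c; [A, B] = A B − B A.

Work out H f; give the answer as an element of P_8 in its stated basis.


the result is g(x) = (45927/2)x^8 - 729x^7 + 98x^6 - 385x^5 + (2135/3)x^4 - 749x^3 + (915/2)x^2 - (514/3)x + 22

S_{-3} f = (45927/2)x^8 - 729x^7 - (9/2)x^2 - 15x
∇ f = 28x^7 - (287/3)x^6 + 189x^5 - (700/3)x^4 + (553/3)x^3 - 91x^2 + (74/3)x + 7/3
∇ f = 28x^7 - (287/3)x^6 + 189x^5 - (700/3)x^4 + (553/3)x^3 - 91x^2 + (74/3)x + 7/3
θ ∇ f = 196x^7 - 574x^6 + 945x^5 - (2800/3)x^4 + 553x^3 - 182x^2 + (74/3)x
θ f = 28x^8 + (7/3)x^7 - x^2 + 5x
∇ θ f = 224x^7 - (2303/3)x^6 + 1519x^5 - (5635/3)x^4 + (4459/3)x^3 - 735x^2 + (617/3)x - 59/3
[θ, ∇] f = -28x^7 + (581/3)x^6 - 574x^5 + 945x^4 - (2800/3)x^3 + 553x^2 - 181x + 59/3
(S_{-3} + ∇ + [θ, ∇]) f = (45927/2)x^8 - 729x^7 + 98x^6 - 385x^5 + (2135/3)x^4 - 749x^3 + (915/2)x^2 - (514/3)x + 22


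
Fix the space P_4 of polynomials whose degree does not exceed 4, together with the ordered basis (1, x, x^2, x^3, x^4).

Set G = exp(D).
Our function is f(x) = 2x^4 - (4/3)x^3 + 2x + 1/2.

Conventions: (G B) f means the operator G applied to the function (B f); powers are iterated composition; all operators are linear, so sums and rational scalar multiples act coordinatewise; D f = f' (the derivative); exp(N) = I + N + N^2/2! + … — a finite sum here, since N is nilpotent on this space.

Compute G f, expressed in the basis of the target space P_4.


the result is g(x) = 2x^4 + (20/3)x^3 + 8x^2 + 6x + 19/6

order-1 term: 8x^3 - 4x^2 + 2
order-2 term: 12x^2 - 4x
order-3 term: 8x - 4/3
order-4 term: 2
the series for exp(D) f terminates at order 4
exp(D) f = 2x^4 + (20/3)x^3 + 8x^2 + 6x + 19/6


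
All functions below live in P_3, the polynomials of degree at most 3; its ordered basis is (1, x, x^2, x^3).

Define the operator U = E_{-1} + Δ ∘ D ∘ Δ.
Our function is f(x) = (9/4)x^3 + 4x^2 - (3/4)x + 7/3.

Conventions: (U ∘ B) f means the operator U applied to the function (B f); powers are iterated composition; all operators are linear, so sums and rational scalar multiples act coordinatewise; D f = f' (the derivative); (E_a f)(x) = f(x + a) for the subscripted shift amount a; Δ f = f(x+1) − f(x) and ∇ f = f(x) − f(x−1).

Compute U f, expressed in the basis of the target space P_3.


E_{-1} f = (9/4)x^3 - (11/4)x^2 - 2x + 29/6
Δ f = (27/4)x^2 + (59/4)x + 11/2
D Δ f = (27/2)x + 59/4
Δ D Δ f = 27/2
(E_{-1} + Δ ∘ D ∘ Δ) f = (9/4)x^3 - (11/4)x^2 - 2x + 55/3

the image equals g(x) = (9/4)x^3 - (11/4)x^2 - 2x + 55/3


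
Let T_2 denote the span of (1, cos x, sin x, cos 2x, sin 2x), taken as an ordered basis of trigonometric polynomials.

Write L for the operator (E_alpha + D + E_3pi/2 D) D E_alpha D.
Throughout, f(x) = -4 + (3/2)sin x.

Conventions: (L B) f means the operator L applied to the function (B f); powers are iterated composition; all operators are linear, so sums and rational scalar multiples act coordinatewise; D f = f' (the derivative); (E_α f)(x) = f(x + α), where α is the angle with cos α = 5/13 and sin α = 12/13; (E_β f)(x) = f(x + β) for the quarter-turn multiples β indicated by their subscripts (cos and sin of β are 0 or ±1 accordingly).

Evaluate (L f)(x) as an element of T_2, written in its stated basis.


D f = (3/2)cos x
E_alpha D f = (15/26)cos x - (18/13)sin x
D (E_alpha D) f = -(18/13)cos x - (15/26)sin x
E_alpha D (E_alpha D) f = -(180/169)cos x + (357/338)sin x
D D (E_alpha D) f = -(15/26)cos x + (18/13)sin x
D D (E_alpha D) f = -(15/26)cos x + (18/13)sin x
E_3pi/2 D D (E_alpha D) f = -(18/13)cos x - (15/26)sin x
(E_alpha + D + E_3pi/2 D) D (E_alpha D) f = -(1023/338)cos x + (315/169)sin x

the result is g(x) = -(1023/338)cos x + (315/169)sin x


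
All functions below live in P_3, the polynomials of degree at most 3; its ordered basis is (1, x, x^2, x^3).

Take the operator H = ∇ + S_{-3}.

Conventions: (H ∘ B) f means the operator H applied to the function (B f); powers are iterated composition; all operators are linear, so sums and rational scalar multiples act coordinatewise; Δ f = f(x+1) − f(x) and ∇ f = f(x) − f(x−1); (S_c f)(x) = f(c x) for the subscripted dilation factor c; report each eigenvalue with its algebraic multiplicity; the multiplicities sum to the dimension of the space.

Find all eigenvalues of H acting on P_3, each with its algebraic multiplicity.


λ = -27 (multiplicity 1), λ = -3 (multiplicity 1), λ = 1 (multiplicity 1), λ = 9 (multiplicity 1)

image of 1: 1
image of x: -3x + 1
image of x^2: 9x^2 + 2x - 1
image of x^3: -27x^3 + 3x^2 - 3x + 1
the matrix is upper triangular; its diagonal is (1, -3, 9, -27)
for a triangular matrix the eigenvalues are the diagonal entries, with algebraic multiplicity their repetition count


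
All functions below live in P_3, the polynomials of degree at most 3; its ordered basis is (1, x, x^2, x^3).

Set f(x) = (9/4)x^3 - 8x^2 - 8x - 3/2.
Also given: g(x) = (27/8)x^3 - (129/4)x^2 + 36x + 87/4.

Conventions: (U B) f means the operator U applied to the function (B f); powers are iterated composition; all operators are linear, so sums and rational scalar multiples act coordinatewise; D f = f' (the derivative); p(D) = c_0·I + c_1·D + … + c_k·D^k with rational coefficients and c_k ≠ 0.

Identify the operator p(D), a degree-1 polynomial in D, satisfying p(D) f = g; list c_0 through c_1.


c_0 = 3/2, c_1 = -3

D^0 f = (9/4)x^3 - 8x^2 - 8x - 3/2
D^1 f = (27/4)x^2 - 16x - 8
matching coefficients of g against c_0 f + c_1 Df + … from the top degree down determines the c_i
solution: c_0 = 3/2, c_1 = -3


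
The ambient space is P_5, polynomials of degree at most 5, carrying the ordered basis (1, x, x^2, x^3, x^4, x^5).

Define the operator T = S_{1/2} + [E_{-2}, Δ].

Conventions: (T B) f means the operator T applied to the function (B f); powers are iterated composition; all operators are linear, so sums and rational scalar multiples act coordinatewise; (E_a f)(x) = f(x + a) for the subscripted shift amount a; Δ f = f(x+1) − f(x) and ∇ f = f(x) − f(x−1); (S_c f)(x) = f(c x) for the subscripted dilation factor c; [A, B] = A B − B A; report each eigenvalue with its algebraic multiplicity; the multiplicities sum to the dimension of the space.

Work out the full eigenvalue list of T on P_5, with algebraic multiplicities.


λ = 1/32 (multiplicity 1), λ = 1/16 (multiplicity 1), λ = 1/8 (multiplicity 1), λ = 1/4 (multiplicity 1), λ = 1/2 (multiplicity 1), λ = 1 (multiplicity 1)

image of 1: 1
image of x: (1/2)x
image of x^2: (1/4)x^2
image of x^3: (1/8)x^3
image of x^4: (1/16)x^4
image of x^5: (1/32)x^5
the matrix is upper triangular; its diagonal is (1, 1/2, 1/4, 1/8, 1/16, 1/32)
for a triangular matrix the eigenvalues are the diagonal entries, with algebraic multiplicity their repetition count


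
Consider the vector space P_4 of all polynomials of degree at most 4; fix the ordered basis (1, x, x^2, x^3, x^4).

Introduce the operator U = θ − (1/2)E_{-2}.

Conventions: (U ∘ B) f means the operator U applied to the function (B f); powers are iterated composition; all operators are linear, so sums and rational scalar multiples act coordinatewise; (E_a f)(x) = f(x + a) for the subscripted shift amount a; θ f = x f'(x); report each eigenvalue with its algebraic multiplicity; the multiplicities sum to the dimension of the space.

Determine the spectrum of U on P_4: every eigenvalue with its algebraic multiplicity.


λ = -1/2 (multiplicity 1), λ = 1/2 (multiplicity 1), λ = 3/2 (multiplicity 1), λ = 5/2 (multiplicity 1), λ = 7/2 (multiplicity 1)

image of 1: -1/2
image of x: (1/2)x + 1
image of x^2: (3/2)x^2 + 2x - 2
image of x^3: (5/2)x^3 + 3x^2 - 6x + 4
image of x^4: (7/2)x^4 + 4x^3 - 12x^2 + 16x - 8
the matrix is upper triangular; its diagonal is (-1/2, 1/2, 3/2, 5/2, 7/2)
for a triangular matrix the eigenvalues are the diagonal entries, with algebraic multiplicity their repetition count


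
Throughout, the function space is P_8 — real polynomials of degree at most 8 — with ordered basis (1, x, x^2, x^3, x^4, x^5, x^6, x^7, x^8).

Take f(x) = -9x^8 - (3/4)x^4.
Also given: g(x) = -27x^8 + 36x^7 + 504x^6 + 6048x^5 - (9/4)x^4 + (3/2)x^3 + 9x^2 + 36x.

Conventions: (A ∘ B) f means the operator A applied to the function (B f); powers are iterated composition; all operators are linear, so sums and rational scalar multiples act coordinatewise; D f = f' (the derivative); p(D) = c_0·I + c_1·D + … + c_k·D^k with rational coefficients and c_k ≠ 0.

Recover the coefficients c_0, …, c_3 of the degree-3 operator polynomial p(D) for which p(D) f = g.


D^0 f = -9x^8 - (3/4)x^4
D^1 f = -72x^7 - 3x^3
D^2 f = -504x^6 - 9x^2
D^3 f = -3024x^5 - 18x
matching coefficients of g against c_0 f + c_1 Df + … from the top degree down determines the c_i
solution: c_0 = 3, c_1 = -1/2, c_2 = -1, c_3 = -2

p(D) = 3·I − (1/2)·D − D^2 − 2·D^3, i.e. c_0 = 3, c_1 = -1/2, c_2 = -1, c_3 = -2


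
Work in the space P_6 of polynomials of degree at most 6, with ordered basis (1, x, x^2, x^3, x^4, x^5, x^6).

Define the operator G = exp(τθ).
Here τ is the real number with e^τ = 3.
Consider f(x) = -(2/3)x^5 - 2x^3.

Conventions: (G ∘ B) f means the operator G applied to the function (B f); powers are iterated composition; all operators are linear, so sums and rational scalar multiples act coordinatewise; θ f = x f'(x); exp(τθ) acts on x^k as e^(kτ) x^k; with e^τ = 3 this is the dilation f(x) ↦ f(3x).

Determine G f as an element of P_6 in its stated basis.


g(x) = -162x^5 - 54x^3

exp(τθ) x^k = e^(kτ) x^k; with e^τ = 3 this sends x^k to 3^k x^k
x^3 ↦ 27 x^3
x^5 ↦ 243 x^5
applying this coordinatewise to f: exp(τθ) f = -162x^5 - 54x^3


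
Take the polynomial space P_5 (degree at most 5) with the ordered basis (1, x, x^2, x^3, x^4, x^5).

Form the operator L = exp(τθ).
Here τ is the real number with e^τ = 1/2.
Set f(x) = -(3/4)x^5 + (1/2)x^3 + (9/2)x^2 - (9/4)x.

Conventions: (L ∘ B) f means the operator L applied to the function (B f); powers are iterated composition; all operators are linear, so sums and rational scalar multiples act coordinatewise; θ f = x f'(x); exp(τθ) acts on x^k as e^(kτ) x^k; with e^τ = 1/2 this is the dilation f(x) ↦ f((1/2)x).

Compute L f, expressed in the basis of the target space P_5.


exp(τθ) x^k = e^(kτ) x^k; with e^τ = 1/2 this sends x^k to (1/2)^k x^k
x ↦ 1/2 x
x^2 ↦ 1/4 x^2
x^3 ↦ 1/8 x^3
x^5 ↦ 1/32 x^5
applying this coordinatewise to f: exp(τθ) f = -(3/128)x^5 + (1/16)x^3 + (9/8)x^2 - (9/8)x

the result is g(x) = -(3/128)x^5 + (1/16)x^3 + (9/8)x^2 - (9/8)x


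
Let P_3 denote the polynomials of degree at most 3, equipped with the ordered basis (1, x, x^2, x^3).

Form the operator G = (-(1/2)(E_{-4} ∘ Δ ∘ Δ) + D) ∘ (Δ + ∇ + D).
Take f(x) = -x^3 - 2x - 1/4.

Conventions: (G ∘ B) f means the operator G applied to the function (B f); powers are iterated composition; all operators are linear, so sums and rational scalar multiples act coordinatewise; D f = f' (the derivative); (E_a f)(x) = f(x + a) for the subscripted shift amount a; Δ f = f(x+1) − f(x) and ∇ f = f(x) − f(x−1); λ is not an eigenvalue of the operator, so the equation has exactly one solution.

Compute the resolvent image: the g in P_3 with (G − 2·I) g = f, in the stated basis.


write g with unknown coordinates in the stated basis and equate coefficients in (G − 2·I) g = f
solving from the highest basis element down gives g = (1/2)x^3 + (11/2)x - 17/8
check: G g = 9x - 9/2
so G g − 2·g = -x^3 - 2x - 1/4 = f ✓

the result is g(x) = (1/2)x^3 + (11/2)x - 17/8


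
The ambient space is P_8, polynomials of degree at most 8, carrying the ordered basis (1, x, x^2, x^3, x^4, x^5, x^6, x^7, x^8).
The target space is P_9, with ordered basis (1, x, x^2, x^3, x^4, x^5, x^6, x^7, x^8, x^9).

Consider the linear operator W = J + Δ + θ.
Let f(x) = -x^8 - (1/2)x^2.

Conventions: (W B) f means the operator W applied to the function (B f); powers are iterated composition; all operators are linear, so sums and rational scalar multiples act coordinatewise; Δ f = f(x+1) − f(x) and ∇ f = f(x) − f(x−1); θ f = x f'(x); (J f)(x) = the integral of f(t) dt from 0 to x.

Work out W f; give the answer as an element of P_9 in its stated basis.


J f = -(1/9)x^9 - (1/6)x^3
Δ f = -8x^7 - 28x^6 - 56x^5 - 70x^4 - 56x^3 - 28x^2 - 9x - 3/2
θ f = -8x^8 - x^2
(J + Δ + θ) f = -(1/9)x^9 - 8x^8 - 8x^7 - 28x^6 - 56x^5 - 70x^4 - (337/6)x^3 - 29x^2 - 9x - 3/2

g(x) = -(1/9)x^9 - 8x^8 - 8x^7 - 28x^6 - 56x^5 - 70x^4 - (337/6)x^3 - 29x^2 - 9x - 3/2


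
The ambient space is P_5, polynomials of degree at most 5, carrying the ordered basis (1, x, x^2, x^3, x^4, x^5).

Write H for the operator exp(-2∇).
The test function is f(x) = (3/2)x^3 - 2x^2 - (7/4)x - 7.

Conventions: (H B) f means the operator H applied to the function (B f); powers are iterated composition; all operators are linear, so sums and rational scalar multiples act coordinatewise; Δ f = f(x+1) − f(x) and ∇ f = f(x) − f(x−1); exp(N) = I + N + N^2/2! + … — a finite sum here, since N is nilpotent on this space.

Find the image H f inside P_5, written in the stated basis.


the result is g(x) = (3/2)x^3 - 11x^2 + (133/4)x - 97/2

order-1 term: -9x^2 + 17x - 7/2
order-2 term: 18x - 26
order-3 term: -12
the series for exp(-2∇) f terminates at order 3
exp(-2∇) f = (3/2)x^3 - 11x^2 + (133/4)x - 97/2


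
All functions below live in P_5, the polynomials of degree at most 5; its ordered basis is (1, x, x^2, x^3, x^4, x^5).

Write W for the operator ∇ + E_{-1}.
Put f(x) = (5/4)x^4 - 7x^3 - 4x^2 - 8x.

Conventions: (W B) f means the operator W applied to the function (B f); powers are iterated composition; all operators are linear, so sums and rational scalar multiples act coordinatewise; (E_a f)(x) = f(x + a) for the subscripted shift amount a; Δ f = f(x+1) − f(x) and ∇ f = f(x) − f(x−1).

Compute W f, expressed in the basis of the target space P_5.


the result is g(x) = (5/4)x^4 - 7x^3 - 4x^2 - 8x

∇ f = 5x^3 - (57/2)x^2 + 18x - 49/4
E_{-1} f = (5/4)x^4 - 12x^3 + (49/2)x^2 - 26x + 49/4
(∇ + E_{-1}) f = (5/4)x^4 - 7x^3 - 4x^2 - 8x


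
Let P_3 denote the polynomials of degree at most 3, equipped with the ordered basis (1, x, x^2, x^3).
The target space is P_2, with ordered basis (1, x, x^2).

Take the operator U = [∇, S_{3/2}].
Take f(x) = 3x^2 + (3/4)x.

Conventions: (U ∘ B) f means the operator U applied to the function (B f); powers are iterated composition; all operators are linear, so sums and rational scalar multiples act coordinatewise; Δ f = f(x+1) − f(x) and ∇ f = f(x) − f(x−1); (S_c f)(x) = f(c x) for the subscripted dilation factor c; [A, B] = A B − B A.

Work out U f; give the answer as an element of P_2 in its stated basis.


the image equals g(x) = (9/2)x - 27/8

S_{3/2} f = (27/4)x^2 + (9/8)x
∇ S_{3/2} f = (27/2)x - 45/8
∇ f = 6x - 9/4
S_{3/2} ∇ f = 9x - 9/4
[∇, S_{3/2}] f = (9/2)x - 27/8


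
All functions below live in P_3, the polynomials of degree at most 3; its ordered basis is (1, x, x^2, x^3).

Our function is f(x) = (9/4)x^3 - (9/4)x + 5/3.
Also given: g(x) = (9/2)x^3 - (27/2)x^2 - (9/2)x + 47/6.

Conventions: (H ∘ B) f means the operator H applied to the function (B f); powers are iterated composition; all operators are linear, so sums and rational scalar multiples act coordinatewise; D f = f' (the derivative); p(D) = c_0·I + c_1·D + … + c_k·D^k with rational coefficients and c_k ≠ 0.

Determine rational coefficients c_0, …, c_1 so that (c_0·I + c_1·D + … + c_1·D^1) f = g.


D^0 f = (9/4)x^3 - (9/4)x + 5/3
D^1 f = (27/4)x^2 - 9/4
matching coefficients of g against c_0 f + c_1 Df + … from the top degree down determines the c_i
solution: c_0 = 2, c_1 = -2

p(D) = 2·I − 2·D, i.e. c_0 = 2, c_1 = -2


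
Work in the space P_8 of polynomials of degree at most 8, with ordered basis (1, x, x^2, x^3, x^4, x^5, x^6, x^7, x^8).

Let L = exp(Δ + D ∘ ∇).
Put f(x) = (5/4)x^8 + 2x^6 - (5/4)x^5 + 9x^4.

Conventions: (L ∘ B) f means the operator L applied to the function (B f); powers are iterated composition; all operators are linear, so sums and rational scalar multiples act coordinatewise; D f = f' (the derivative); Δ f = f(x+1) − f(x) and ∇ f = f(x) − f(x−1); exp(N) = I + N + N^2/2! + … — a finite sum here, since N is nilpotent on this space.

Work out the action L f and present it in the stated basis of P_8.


the result is g(x) = (5/4)x^8 + 10x^7 + 142x^6 + (2283/4)x^5 + (15541/4)x^4 + 7796x^3 + 28671x^2 + (85653/4)x + 111425/4

order-1 term: 10x^7 + 105x^6 - 128x^5 + (2085/4)x^4 - (723/2)x^3 + 582x^2 - (845/4)x + 301/4
order-2 term: 35x^6 + 630x^5 + (3385/2)x^4 - (4205/2)x^3 + (17893/2)x^2 - (22979/4)x + 6051/2
order-3 term: 70x^5 + 1575x^4 + 8090x^3 + (9455/2)x^2 + (227/2)x + 41983/4
order-4 term: (175/2)x^4 + 2100x^3 + 12805x^2 + (71415/4)x + 5711/4
order-5 term: 70x^3 + 1575x^2 + 8762x + 42005/4
order-6 term: 35x^2 + 630x + 4449/2
order-7 term: 10x + 105
order-8 term: 5/4
the series for exp(Δ + D ∘ ∇) f terminates at order 8
exp(Δ + D ∘ ∇) f = (5/4)x^8 + 10x^7 + 142x^6 + (2283/4)x^5 + (15541/4)x^4 + 7796x^3 + 28671x^2 + (85653/4)x + 111425/4


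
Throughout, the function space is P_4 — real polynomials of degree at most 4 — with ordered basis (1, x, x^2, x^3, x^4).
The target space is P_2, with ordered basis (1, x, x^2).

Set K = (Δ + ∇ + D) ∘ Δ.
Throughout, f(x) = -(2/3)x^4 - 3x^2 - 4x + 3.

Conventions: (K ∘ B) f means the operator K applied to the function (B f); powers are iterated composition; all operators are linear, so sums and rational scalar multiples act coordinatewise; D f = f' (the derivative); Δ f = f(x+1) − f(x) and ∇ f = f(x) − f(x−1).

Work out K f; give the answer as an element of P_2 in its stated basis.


Δ f = -(8/3)x^3 - 4x^2 - (26/3)x - 23/3
Δ Δ f = -8x^2 - 16x - 46/3
∇ Δ f = -8x^2 - 22/3
D Δ f = -8x^2 - 8x - 26/3
(Δ + ∇ + D) Δ f = -24x^2 - 24x - 94/3

g(x) = -24x^2 - 24x - 94/3


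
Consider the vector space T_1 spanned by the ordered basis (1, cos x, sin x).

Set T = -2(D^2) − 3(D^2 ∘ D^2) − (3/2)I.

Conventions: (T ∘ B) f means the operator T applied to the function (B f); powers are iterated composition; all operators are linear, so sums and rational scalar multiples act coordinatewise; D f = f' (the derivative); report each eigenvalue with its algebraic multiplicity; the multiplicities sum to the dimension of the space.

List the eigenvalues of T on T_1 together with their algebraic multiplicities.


λ = -5/2 (multiplicity 2), λ = -3/2 (multiplicity 1)

image of 1: -3/2
image of cos x: -(5/2)cos x
image of sin x: -(5/2)sin x
the matrix is diagonal; its diagonal is (-3/2, -5/2, -5/2)
for a triangular matrix the eigenvalues are the diagonal entries, with algebraic multiplicity their repetition count


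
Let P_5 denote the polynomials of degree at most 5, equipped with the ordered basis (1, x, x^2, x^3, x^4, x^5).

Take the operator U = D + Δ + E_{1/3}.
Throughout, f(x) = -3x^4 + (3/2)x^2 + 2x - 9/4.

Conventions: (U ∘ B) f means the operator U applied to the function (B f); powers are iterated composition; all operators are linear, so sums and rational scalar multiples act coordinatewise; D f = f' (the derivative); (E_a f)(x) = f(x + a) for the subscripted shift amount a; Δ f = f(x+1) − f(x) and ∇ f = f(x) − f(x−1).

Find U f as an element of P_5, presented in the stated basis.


the image equals g(x) = -3x^4 - 28x^3 - (37/2)x^2 - (31/9)x + 113/108

D f = -12x^3 + 3x + 2
Δ f = -12x^3 - 18x^2 - 9x + 1/2
E_{1/3} f = -3x^4 - 4x^3 - (1/2)x^2 + (23/9)x - 157/108
(D + Δ + E_{1/3}) f = -3x^4 - 28x^3 - (37/2)x^2 - (31/9)x + 113/108


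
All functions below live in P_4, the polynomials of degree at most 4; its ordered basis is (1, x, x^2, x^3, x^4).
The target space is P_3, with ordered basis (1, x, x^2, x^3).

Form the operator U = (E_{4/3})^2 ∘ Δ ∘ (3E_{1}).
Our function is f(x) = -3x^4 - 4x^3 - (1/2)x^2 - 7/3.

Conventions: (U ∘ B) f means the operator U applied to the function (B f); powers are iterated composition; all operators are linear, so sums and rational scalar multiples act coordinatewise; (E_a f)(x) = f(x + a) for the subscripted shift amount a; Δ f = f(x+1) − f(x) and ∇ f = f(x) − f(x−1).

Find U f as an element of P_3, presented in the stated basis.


E_{1} f = -3x^4 - 16x^3 - (61/2)x^2 - 25x - 59/6
(3E_{1}) f = -9x^4 - 48x^3 - (183/2)x^2 - 75x - 59/2
Δ (3E_{1}) f = -36x^3 - 198x^2 - 363x - 447/2
E_{4/3} Δ (3E_{1}) f = -36x^3 - 342x^2 - 1083x - 6869/6
E_{4/3} E_{4/3} Δ (3E_{1}) f = -36x^3 - 486x^2 - 2187x - 19693/6

the result is g(x) = -36x^3 - 486x^2 - 2187x - 19693/6


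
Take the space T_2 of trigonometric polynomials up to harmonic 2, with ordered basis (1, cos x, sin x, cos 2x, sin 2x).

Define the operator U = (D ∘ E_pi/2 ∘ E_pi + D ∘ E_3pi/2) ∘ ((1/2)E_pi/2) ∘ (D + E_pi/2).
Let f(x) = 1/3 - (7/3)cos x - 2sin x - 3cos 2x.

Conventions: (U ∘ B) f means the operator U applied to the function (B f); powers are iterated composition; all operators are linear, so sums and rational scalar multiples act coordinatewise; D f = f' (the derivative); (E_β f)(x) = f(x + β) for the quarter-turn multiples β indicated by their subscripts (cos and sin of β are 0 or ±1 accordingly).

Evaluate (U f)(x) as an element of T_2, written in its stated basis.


D f = -2cos x + (7/3)sin x + 6sin 2x
E_pi/2 f = 1/3 - 2cos x + (7/3)sin x + 3cos 2x
(D + E_pi/2) f = 1/3 - 4cos x + (14/3)sin x + 3cos 2x + 6sin 2x
E_pi/2 (D + E_pi/2) f = 1/3 + (14/3)cos x + 4sin x - 3cos 2x - 6sin 2x
((1/2)E_pi/2) (D + E_pi/2) f = 1/6 + (7/3)cos x + 2sin x - (3/2)cos 2x - 3sin 2x
E_pi ((1/2)E_pi/2) (D + E_pi/2) f = 1/6 - (7/3)cos x - 2sin x - (3/2)cos 2x - 3sin 2x
E_pi/2 E_pi ((1/2)E_pi/2) (D + E_pi/2) f = 1/6 - 2cos x + (7/3)sin x + (3/2)cos 2x + 3sin 2x
D E_pi/2 E_pi ((1/2)E_pi/2) (D + E_pi/2) f = (7/3)cos x + 2sin x + 6cos 2x - 3sin 2x
E_3pi/2 ((1/2)E_pi/2) (D + E_pi/2) f = 1/6 - 2cos x + (7/3)sin x + (3/2)cos 2x + 3sin 2x
D E_3pi/2 ((1/2)E_pi/2) (D + E_pi/2) f = (7/3)cos x + 2sin x + 6cos 2x - 3sin 2x
(D ∘ E_pi/2 ∘ E_pi + D ∘ E_3pi/2) ((1/2)E_pi/2) (D + E_pi/2) f = (14/3)cos x + 4sin x + 12cos 2x - 6sin 2x

the result is g(x) = (14/3)cos x + 4sin x + 12cos 2x - 6sin 2x


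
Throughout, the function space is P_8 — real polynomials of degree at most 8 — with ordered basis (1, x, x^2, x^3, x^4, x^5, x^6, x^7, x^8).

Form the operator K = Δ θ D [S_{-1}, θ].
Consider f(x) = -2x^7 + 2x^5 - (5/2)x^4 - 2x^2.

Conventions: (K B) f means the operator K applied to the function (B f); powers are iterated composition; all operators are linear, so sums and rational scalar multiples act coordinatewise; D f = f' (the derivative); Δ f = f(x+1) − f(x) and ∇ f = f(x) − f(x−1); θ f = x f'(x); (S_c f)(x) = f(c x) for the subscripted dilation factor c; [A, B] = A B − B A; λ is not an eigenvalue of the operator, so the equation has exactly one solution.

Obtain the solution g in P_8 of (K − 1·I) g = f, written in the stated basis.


the result is g(x) = 2x^7 - 2x^5 + (5/2)x^4 + 2x^2

write g with unknown coordinates in the stated basis and equate coefficients in (K − 1·I) g = f
solving from the highest basis element down gives g = 2x^7 - 2x^5 + (5/2)x^4 + 2x^2
check: K g = 0
so K g − 1·g = -2x^7 + 2x^5 - (5/2)x^4 - 2x^2 = f ✓


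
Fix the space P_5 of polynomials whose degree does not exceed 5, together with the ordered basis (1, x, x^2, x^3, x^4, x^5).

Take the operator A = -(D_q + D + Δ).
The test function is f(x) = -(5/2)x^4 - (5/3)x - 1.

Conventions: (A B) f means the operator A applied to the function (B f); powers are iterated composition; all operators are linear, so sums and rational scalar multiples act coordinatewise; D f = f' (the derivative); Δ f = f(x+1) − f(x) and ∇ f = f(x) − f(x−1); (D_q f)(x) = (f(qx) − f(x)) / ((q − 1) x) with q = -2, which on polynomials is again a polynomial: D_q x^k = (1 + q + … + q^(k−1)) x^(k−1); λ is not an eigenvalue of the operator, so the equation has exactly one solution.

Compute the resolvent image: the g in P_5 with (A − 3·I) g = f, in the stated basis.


the image equals g(x) = (5/6)x^4 - (5/6)x^3 + (5/6)x^2 - (5/9)x + 11/18

write g with unknown coordinates in the stated basis and equate coefficients in (A − 3·I) g = f
solving from the highest basis element down gives g = (5/6)x^4 - (5/6)x^3 + (5/6)x^2 - (5/9)x + 11/18
check: A g = -(5/2)x^3 + (5/2)x^2 - (10/3)x + 5/6
so A g − 3·g = -(5/2)x^4 - (5/3)x - 1 = f ✓


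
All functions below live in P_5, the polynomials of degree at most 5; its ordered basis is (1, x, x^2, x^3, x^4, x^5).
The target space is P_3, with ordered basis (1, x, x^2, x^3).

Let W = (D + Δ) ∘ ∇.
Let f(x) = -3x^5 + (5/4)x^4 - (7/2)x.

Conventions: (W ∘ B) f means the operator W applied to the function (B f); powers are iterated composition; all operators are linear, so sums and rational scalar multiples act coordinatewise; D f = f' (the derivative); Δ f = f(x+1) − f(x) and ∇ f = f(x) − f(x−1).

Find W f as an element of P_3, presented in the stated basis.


∇ f = -15x^4 + 35x^3 - (75/2)x^2 + 20x - 31/4
D ∇ f = -60x^3 + 105x^2 - 75x + 20
Δ ∇ f = -60x^3 + 15x^2 - 30x + 5/2
(D + Δ) ∇ f = -120x^3 + 120x^2 - 105x + 45/2

g(x) = -120x^3 + 120x^2 - 105x + 45/2


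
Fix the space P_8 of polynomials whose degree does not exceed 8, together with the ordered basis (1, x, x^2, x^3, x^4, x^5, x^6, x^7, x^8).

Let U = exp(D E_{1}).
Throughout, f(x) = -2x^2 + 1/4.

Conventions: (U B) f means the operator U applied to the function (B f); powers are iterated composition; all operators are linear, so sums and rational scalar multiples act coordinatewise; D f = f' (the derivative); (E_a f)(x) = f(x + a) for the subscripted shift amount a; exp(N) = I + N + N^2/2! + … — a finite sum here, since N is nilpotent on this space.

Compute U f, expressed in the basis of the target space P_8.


the result is g(x) = -2x^2 - 4x - 23/4

order-1 term: -4x - 4
order-2 term: -2
the series for exp(D E_{1}) f terminates at order 2
exp(D E_{1}) f = -2x^2 - 4x - 23/4


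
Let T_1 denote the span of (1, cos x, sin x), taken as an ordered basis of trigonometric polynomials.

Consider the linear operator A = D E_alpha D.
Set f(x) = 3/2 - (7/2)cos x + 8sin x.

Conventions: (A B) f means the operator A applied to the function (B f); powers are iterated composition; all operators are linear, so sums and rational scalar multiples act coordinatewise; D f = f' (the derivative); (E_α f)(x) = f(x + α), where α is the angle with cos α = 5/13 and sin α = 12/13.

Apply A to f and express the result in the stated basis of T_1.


the result is g(x) = -(157/26)cos x - (82/13)sin x

D f = 8cos x + (7/2)sin x
E_alpha D f = (82/13)cos x - (157/26)sin x
D (E_alpha D) f = -(157/26)cos x - (82/13)sin x


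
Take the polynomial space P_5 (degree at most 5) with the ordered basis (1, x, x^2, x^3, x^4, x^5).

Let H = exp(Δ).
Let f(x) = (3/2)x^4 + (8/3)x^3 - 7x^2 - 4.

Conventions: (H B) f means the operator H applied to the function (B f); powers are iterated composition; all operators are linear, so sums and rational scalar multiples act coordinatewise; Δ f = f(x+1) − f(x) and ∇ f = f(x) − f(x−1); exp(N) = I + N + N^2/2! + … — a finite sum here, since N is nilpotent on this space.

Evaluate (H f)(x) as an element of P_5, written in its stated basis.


order-1 term: 6x^3 + 17x^2 - 17/6
order-2 term: 9x^2 + 26x + 23/2
order-3 term: 6x + 35/3
order-4 term: 3/2
the series for exp(Δ) f terminates at order 4
exp(Δ) f = (3/2)x^4 + (26/3)x^3 + 19x^2 + 32x + 107/6

g(x) = (3/2)x^4 + (26/3)x^3 + 19x^2 + 32x + 107/6


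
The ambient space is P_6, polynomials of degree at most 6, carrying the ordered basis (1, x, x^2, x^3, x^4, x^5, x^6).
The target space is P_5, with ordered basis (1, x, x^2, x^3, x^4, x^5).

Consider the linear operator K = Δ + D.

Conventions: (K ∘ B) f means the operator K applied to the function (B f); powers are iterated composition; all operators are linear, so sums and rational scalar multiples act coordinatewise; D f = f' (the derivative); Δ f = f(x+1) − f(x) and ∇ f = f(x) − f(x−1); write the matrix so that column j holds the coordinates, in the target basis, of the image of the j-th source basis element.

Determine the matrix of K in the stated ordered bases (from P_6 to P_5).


image of 1: 0
image of x: 2
image of x^2: 4x + 1
image of x^3: 6x^2 + 3x + 1
image of x^4: 8x^3 + 6x^2 + 4x + 1
image of x^5: 10x^4 + 10x^3 + 10x^2 + 5x + 1
image of x^6: 12x^5 + 15x^4 + 20x^3 + 15x^2 + 6x + 1
each image's coordinates form column j of the matrix

the matrix is [[0, 2, 1, 1, 1, 1, 1]; [0, 0, 4, 3, 4, 5, 6]; [0, 0, 0, 6, 6, 10, 15]; [0, 0, 0, 0, 8, 10, 20]; [0, 0, 0, 0, 0, 10, 15]; [0, 0, 0, 0, 0, 0, 12]] (rows listed top to bottom)


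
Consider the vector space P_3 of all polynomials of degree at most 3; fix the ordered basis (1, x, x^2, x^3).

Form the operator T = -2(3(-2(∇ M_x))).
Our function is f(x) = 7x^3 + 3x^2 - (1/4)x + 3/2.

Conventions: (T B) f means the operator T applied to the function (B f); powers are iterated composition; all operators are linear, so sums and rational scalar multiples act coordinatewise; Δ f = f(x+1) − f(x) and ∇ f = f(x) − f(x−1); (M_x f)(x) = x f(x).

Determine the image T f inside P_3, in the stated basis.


g(x) = 336x^3 - 396x^2 + 222x - 27

M_x f = 7x^4 + 3x^3 - (1/4)x^2 + (3/2)x
∇ M_x f = 28x^3 - 33x^2 + (37/2)x - 9/4
(-2(∇ M_x)) f = -56x^3 + 66x^2 - 37x + 9/2
(3(-2(∇ M_x))) f = -168x^3 + 198x^2 - 111x + 27/2
(-2(3(-2(∇ M_x)))) f = 336x^3 - 396x^2 + 222x - 27


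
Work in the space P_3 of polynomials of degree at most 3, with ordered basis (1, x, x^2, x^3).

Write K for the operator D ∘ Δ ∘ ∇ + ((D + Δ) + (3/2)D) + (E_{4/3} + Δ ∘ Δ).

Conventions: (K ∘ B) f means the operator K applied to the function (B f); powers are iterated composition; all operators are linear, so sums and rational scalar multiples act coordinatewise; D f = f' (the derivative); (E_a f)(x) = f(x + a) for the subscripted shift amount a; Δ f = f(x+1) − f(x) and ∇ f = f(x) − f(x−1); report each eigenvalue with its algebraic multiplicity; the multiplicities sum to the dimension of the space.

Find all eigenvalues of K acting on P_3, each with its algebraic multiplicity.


image of 1: 1
image of x: x + 29/6
image of x^2: x^2 + (29/3)x + 43/9
image of x^3: x^3 + (29/2)x^2 + (43/3)x + 415/27
the matrix is upper triangular; its diagonal is (1, 1, 1, 1)
for a triangular matrix the eigenvalues are the diagonal entries, with algebraic multiplicity their repetition count

λ = 1 (multiplicity 4)


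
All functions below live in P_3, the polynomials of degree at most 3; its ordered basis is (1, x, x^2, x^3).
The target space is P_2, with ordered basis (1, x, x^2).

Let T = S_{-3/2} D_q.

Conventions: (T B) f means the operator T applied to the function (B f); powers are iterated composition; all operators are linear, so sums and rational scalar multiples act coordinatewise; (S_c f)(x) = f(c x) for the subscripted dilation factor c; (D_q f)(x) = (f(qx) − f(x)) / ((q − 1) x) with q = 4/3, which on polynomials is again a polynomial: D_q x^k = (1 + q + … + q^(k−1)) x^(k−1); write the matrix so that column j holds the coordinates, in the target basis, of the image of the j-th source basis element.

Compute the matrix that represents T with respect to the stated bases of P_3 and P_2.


image of 1: 0
image of x: 1
image of x^2: -(7/2)x
image of x^3: (37/4)x^2
each image's coordinates form column j of the matrix

the matrix is [[0, 1, 0, 0]; [0, 0, -7/2, 0]; [0, 0, 0, 37/4]] (rows listed top to bottom)


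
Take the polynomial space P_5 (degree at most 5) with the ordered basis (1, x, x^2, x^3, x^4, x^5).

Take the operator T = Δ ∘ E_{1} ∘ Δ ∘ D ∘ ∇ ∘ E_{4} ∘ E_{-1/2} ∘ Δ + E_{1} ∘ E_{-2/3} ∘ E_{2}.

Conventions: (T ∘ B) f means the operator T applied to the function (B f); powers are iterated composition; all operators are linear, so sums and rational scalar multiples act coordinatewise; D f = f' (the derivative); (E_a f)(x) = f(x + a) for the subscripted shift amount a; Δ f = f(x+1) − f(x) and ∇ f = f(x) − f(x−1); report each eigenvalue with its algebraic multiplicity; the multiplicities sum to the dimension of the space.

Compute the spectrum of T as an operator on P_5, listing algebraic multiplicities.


image of 1: 1
image of x: x + 7/3
image of x^2: x^2 + (14/3)x + 49/9
image of x^3: x^3 + 7x^2 + (49/3)x + 343/27
image of x^4: x^4 + (28/3)x^3 + (98/3)x^2 + (1372/27)x + 2401/81
image of x^5: x^5 + (35/3)x^4 + (490/9)x^3 + (3430/27)x^2 + (12005/81)x + 45967/243
the matrix is upper triangular; its diagonal is (1, 1, 1, 1, 1, 1)
for a triangular matrix the eigenvalues are the diagonal entries, with algebraic multiplicity their repetition count

λ = 1 (multiplicity 6)


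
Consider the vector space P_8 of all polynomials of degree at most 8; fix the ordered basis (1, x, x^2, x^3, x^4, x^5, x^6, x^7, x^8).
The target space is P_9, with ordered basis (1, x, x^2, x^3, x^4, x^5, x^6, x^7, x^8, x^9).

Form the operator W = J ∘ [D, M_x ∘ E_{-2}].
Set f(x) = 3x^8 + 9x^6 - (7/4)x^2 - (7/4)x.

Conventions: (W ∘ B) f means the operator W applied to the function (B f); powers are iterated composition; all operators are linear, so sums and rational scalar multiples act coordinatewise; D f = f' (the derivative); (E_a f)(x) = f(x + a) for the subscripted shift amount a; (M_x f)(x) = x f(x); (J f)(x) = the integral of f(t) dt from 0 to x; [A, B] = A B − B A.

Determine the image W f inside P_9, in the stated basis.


the image equals g(x) = (1/3)x^9 - 6x^8 + (345/7)x^7 - 242x^6 + 780x^5 - 1704x^4 + (30137/12)x^3 - (19179/8)x^2 + (2681/2)x

E_{-2} f = 3x^8 - 48x^7 + 345x^6 - 1452x^5 + 3900x^4 - 6816x^3 + (30137/4)x^2 - (19179/4)x + 2681/2
M_x E_{-2} f = 3x^9 - 48x^8 + 345x^7 - 1452x^6 + 3900x^5 - 6816x^4 + (30137/4)x^3 - (19179/4)x^2 + (2681/2)x
D (M_x ∘ E_{-2}) f = 27x^8 - 384x^7 + 2415x^6 - 8712x^5 + 19500x^4 - 27264x^3 + (90411/4)x^2 - (19179/2)x + 2681/2
D f = 24x^7 + 54x^5 - (7/2)x - 7/4
E_{-2} D f = 24x^7 - 336x^6 + 2070x^5 - 7260x^4 + 15600x^3 - 20448x^2 + (30137/2)x - 19179/4
M_x E_{-2} D f = 24x^8 - 336x^7 + 2070x^6 - 7260x^5 + 15600x^4 - 20448x^3 + (30137/2)x^2 - (19179/4)x
[D, M_x ∘ E_{-2}] f = 3x^8 - 48x^7 + 345x^6 - 1452x^5 + 3900x^4 - 6816x^3 + (30137/4)x^2 - (19179/4)x + 2681/2
J [D, M_x ∘ E_{-2}] f = (1/3)x^9 - 6x^8 + (345/7)x^7 - 242x^6 + 780x^5 - 1704x^4 + (30137/12)x^3 - (19179/8)x^2 + (2681/2)x


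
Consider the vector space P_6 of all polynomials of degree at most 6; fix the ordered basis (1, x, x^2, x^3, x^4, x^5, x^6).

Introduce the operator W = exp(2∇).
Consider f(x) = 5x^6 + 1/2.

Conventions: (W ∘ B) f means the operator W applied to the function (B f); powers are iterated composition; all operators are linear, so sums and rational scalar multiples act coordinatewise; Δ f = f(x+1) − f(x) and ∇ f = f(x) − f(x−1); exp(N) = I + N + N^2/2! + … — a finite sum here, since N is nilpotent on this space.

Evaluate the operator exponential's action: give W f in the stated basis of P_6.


order-1 term: 60x^5 - 150x^4 + 200x^3 - 150x^2 + 60x - 10
order-2 term: 300x^4 - 1200x^3 + 2100x^2 - 1800x + 620
order-3 term: 800x^3 - 3600x^2 + 6000x - 3600
order-4 term: 1200x^2 - 4800x + 5200
order-5 term: 960x - 2400
order-6 term: 320
the series for exp(2∇) f terminates at order 6
exp(2∇) f = 5x^6 + 60x^5 + 150x^4 - 200x^3 - 450x^2 + 420x + 261/2

the image equals g(x) = 5x^6 + 60x^5 + 150x^4 - 200x^3 - 450x^2 + 420x + 261/2
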